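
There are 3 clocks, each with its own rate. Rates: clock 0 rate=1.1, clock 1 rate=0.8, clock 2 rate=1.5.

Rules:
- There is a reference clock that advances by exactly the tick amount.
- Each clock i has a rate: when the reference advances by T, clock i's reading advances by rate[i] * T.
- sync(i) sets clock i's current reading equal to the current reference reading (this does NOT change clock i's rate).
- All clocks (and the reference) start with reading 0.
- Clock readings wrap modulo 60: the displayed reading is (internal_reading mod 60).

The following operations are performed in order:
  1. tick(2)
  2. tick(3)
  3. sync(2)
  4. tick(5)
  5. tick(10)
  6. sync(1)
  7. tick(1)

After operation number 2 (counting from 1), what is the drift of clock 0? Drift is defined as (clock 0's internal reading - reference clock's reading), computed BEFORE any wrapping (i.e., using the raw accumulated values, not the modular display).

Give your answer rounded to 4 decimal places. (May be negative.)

Answer: 0.5000

Derivation:
After op 1 tick(2): ref=2.0000 raw=[2.2000 1.6000 3.0000]
After op 2 tick(3): ref=5.0000 raw=[5.5000 4.0000 7.5000]
Drift of clock 0 after op 2: 5.5000 - 5.0000 = 0.5000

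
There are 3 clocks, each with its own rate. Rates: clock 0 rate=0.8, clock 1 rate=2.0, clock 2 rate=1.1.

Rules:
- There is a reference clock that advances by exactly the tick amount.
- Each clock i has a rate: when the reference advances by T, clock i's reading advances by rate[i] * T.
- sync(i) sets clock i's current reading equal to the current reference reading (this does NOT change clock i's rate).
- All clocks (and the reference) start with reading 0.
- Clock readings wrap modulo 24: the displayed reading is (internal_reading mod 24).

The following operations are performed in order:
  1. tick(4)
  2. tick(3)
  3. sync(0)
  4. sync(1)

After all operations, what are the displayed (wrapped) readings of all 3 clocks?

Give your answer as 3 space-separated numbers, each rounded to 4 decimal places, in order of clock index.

After op 1 tick(4): ref=4.0000 raw=[3.2000 8.0000 4.4000]
After op 2 tick(3): ref=7.0000 raw=[5.6000 14.0000 7.7000]
After op 3 sync(0): ref=7.0000 raw=[7.0000 14.0000 7.7000]
After op 4 sync(1): ref=7.0000 raw=[7.0000 7.0000 7.7000]
Wrap final raw readings (mod 24): 7.0000 mod 24 = 7.0000; 7.0000 mod 24 = 7.0000; 7.7000 mod 24 = 7.7000

Answer: 7.0000 7.0000 7.7000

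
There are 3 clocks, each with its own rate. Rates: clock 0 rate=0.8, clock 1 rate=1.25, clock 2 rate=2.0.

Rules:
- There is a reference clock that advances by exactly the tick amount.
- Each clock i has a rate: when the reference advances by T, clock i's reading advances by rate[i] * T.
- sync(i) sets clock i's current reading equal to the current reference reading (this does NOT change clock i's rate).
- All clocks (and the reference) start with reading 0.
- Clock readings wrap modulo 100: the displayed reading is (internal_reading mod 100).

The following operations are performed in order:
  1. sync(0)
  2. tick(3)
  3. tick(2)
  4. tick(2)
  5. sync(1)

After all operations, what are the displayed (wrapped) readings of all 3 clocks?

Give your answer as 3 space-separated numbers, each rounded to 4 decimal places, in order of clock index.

Answer: 5.6000 7.0000 14.0000

Derivation:
After op 1 sync(0): ref=0.0000 raw=[0.0000 0.0000 0.0000]
After op 2 tick(3): ref=3.0000 raw=[2.4000 3.7500 6.0000]
After op 3 tick(2): ref=5.0000 raw=[4.0000 6.2500 10.0000]
After op 4 tick(2): ref=7.0000 raw=[5.6000 8.7500 14.0000]
After op 5 sync(1): ref=7.0000 raw=[5.6000 7.0000 14.0000]
Wrap final raw readings (mod 100): 5.6000 mod 100 = 5.6000; 7.0000 mod 100 = 7.0000; 14.0000 mod 100 = 14.0000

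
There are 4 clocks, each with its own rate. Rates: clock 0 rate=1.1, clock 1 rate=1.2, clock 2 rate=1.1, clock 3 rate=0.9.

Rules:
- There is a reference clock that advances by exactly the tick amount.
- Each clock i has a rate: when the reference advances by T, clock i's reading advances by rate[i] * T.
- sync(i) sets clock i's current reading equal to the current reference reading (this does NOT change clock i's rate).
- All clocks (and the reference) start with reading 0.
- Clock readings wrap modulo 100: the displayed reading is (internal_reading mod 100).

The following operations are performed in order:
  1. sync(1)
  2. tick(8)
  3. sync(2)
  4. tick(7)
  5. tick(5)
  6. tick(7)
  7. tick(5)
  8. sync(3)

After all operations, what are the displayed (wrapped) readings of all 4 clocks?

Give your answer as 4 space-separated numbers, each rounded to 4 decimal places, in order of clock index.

After op 1 sync(1): ref=0.0000 raw=[0.0000 0.0000 0.0000 0.0000]
After op 2 tick(8): ref=8.0000 raw=[8.8000 9.6000 8.8000 7.2000]
After op 3 sync(2): ref=8.0000 raw=[8.8000 9.6000 8.0000 7.2000]
After op 4 tick(7): ref=15.0000 raw=[16.5000 18.0000 15.7000 13.5000]
After op 5 tick(5): ref=20.0000 raw=[22.0000 24.0000 21.2000 18.0000]
After op 6 tick(7): ref=27.0000 raw=[29.7000 32.4000 28.9000 24.3000]
After op 7 tick(5): ref=32.0000 raw=[35.2000 38.4000 34.4000 28.8000]
After op 8 sync(3): ref=32.0000 raw=[35.2000 38.4000 34.4000 32.0000]
Wrap final raw readings (mod 100): 35.2000 mod 100 = 35.2000; 38.4000 mod 100 = 38.4000; 34.4000 mod 100 = 34.4000; 32.0000 mod 100 = 32.0000

Answer: 35.2000 38.4000 34.4000 32.0000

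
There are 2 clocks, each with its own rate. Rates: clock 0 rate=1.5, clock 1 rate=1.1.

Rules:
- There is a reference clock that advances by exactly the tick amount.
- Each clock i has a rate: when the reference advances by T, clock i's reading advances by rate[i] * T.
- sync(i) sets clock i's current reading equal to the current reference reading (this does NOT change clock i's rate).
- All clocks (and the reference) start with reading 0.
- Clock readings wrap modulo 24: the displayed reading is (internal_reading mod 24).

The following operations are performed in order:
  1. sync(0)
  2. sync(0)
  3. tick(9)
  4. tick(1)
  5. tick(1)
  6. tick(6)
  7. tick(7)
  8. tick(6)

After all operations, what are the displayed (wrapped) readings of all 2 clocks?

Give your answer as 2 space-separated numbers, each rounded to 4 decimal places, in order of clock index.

After op 1 sync(0): ref=0.0000 raw=[0.0000 0.0000]
After op 2 sync(0): ref=0.0000 raw=[0.0000 0.0000]
After op 3 tick(9): ref=9.0000 raw=[13.5000 9.9000]
After op 4 tick(1): ref=10.0000 raw=[15.0000 11.0000]
After op 5 tick(1): ref=11.0000 raw=[16.5000 12.1000]
After op 6 tick(6): ref=17.0000 raw=[25.5000 18.7000]
After op 7 tick(7): ref=24.0000 raw=[36.0000 26.4000]
After op 8 tick(6): ref=30.0000 raw=[45.0000 33.0000]
Wrap final raw readings (mod 24): 45.0000 mod 24 = 21.0000; 33.0000 mod 24 = 9.0000

Answer: 21.0000 9.0000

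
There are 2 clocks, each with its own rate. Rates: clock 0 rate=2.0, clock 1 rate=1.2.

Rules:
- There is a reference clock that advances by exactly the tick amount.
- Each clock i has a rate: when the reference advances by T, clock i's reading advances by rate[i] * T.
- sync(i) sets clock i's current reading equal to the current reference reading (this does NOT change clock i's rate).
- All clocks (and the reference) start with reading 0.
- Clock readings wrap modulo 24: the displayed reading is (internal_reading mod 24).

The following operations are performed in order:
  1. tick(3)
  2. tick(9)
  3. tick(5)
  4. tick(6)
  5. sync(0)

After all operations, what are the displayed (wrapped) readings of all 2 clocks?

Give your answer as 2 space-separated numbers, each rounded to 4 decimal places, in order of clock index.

Answer: 23.0000 3.6000

Derivation:
After op 1 tick(3): ref=3.0000 raw=[6.0000 3.6000]
After op 2 tick(9): ref=12.0000 raw=[24.0000 14.4000]
After op 3 tick(5): ref=17.0000 raw=[34.0000 20.4000]
After op 4 tick(6): ref=23.0000 raw=[46.0000 27.6000]
After op 5 sync(0): ref=23.0000 raw=[23.0000 27.6000]
Wrap final raw readings (mod 24): 23.0000 mod 24 = 23.0000; 27.6000 mod 24 = 3.6000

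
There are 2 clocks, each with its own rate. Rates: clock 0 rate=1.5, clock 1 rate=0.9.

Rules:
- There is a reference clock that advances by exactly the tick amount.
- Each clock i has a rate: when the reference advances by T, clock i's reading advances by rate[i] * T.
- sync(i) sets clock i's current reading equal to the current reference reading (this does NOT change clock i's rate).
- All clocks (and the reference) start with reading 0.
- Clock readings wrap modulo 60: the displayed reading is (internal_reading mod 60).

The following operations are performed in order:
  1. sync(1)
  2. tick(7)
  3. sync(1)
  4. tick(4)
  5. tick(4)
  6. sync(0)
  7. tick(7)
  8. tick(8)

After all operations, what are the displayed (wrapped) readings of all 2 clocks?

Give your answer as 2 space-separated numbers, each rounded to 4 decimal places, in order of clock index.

Answer: 37.5000 27.7000

Derivation:
After op 1 sync(1): ref=0.0000 raw=[0.0000 0.0000]
After op 2 tick(7): ref=7.0000 raw=[10.5000 6.3000]
After op 3 sync(1): ref=7.0000 raw=[10.5000 7.0000]
After op 4 tick(4): ref=11.0000 raw=[16.5000 10.6000]
After op 5 tick(4): ref=15.0000 raw=[22.5000 14.2000]
After op 6 sync(0): ref=15.0000 raw=[15.0000 14.2000]
After op 7 tick(7): ref=22.0000 raw=[25.5000 20.5000]
After op 8 tick(8): ref=30.0000 raw=[37.5000 27.7000]
Wrap final raw readings (mod 60): 37.5000 mod 60 = 37.5000; 27.7000 mod 60 = 27.7000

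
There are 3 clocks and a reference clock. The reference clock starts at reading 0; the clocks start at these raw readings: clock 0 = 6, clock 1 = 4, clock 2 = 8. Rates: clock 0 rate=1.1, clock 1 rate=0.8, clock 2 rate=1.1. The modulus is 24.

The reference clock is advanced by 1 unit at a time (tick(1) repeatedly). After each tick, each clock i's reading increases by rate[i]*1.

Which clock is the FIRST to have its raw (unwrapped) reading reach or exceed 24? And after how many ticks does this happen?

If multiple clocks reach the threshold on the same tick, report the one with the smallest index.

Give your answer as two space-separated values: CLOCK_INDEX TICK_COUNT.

Answer: 2 15

Derivation:
clock 0: start=6, rate=1.1, needs 24-6 = 18; ticks = ceil(18/1.1) = ceil(16.3636) = 17; reading at tick 17 = 6 + 1.1*17 = 24.7000
clock 1: start=4, rate=0.8, needs 24-4 = 20; ticks = ceil(20/0.8) = ceil(25.0000) = 25; reading at tick 25 = 4 + 0.8*25 = 24.0000
clock 2: start=8, rate=1.1, needs 24-8 = 16; ticks = ceil(16/1.1) = ceil(14.5455) = 15; reading at tick 15 = 8 + 1.1*15 = 24.5000
Minimum tick count = 15; winners = [2]; smallest index = 2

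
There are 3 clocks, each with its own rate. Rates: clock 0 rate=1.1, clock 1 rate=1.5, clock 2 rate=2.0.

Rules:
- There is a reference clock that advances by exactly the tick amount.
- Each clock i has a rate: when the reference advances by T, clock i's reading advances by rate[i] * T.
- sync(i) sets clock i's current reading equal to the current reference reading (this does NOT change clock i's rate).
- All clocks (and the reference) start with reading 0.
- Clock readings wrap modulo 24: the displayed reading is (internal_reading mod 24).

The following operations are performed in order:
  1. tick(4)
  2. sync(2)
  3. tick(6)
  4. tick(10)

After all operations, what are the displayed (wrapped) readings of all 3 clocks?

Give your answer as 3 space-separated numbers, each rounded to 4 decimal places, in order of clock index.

After op 1 tick(4): ref=4.0000 raw=[4.4000 6.0000 8.0000]
After op 2 sync(2): ref=4.0000 raw=[4.4000 6.0000 4.0000]
After op 3 tick(6): ref=10.0000 raw=[11.0000 15.0000 16.0000]
After op 4 tick(10): ref=20.0000 raw=[22.0000 30.0000 36.0000]
Wrap final raw readings (mod 24): 22.0000 mod 24 = 22.0000; 30.0000 mod 24 = 6.0000; 36.0000 mod 24 = 12.0000

Answer: 22.0000 6.0000 12.0000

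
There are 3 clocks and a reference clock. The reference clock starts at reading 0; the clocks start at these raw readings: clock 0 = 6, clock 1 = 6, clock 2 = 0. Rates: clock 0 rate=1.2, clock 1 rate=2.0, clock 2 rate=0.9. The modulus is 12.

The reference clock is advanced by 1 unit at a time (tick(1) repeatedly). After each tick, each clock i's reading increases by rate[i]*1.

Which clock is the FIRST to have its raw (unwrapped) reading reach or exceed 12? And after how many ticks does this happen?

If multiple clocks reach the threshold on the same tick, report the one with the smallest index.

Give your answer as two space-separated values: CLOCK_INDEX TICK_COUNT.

Answer: 1 3

Derivation:
clock 0: start=6, rate=1.2, needs 12-6 = 6; ticks = ceil(6/1.2) = ceil(5.0000) = 5; reading at tick 5 = 6 + 1.2*5 = 12.0000
clock 1: start=6, rate=2.0, needs 12-6 = 6; ticks = ceil(6/2.0) = ceil(3.0000) = 3; reading at tick 3 = 6 + 2.0*3 = 12.0000
clock 2: start=0, rate=0.9, needs 12-0 = 12; ticks = ceil(12/0.9) = ceil(13.3333) = 14; reading at tick 14 = 0 + 0.9*14 = 12.6000
Minimum tick count = 3; winners = [1]; smallest index = 1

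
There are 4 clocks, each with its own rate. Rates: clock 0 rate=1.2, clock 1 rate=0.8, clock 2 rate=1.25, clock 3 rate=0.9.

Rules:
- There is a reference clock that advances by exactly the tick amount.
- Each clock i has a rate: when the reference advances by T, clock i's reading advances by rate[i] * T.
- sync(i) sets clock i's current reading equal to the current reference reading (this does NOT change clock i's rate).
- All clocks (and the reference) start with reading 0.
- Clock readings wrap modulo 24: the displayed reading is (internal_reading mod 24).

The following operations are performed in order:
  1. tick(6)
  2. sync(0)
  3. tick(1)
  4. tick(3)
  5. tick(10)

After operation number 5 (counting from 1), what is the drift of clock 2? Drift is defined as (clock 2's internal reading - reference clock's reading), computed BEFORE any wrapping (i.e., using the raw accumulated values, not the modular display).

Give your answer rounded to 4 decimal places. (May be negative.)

Answer: 5.0000

Derivation:
After op 1 tick(6): ref=6.0000 raw=[7.2000 4.8000 7.5000 5.4000]
After op 2 sync(0): ref=6.0000 raw=[6.0000 4.8000 7.5000 5.4000]
After op 3 tick(1): ref=7.0000 raw=[7.2000 5.6000 8.7500 6.3000]
After op 4 tick(3): ref=10.0000 raw=[10.8000 8.0000 12.5000 9.0000]
After op 5 tick(10): ref=20.0000 raw=[22.8000 16.0000 25.0000 18.0000]
Drift of clock 2 after op 5: 25.0000 - 20.0000 = 5.0000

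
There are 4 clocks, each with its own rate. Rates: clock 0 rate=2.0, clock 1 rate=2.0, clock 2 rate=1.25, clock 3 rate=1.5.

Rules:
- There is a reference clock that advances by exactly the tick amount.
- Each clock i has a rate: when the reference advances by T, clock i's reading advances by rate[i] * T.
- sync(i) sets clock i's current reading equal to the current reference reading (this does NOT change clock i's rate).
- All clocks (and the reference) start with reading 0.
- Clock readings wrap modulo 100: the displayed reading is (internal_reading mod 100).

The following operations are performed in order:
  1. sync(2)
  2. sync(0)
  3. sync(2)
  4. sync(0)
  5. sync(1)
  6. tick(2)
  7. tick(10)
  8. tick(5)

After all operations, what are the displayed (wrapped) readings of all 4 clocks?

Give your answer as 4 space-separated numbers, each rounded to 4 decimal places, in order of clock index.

Answer: 34.0000 34.0000 21.2500 25.5000

Derivation:
After op 1 sync(2): ref=0.0000 raw=[0.0000 0.0000 0.0000 0.0000]
After op 2 sync(0): ref=0.0000 raw=[0.0000 0.0000 0.0000 0.0000]
After op 3 sync(2): ref=0.0000 raw=[0.0000 0.0000 0.0000 0.0000]
After op 4 sync(0): ref=0.0000 raw=[0.0000 0.0000 0.0000 0.0000]
After op 5 sync(1): ref=0.0000 raw=[0.0000 0.0000 0.0000 0.0000]
After op 6 tick(2): ref=2.0000 raw=[4.0000 4.0000 2.5000 3.0000]
After op 7 tick(10): ref=12.0000 raw=[24.0000 24.0000 15.0000 18.0000]
After op 8 tick(5): ref=17.0000 raw=[34.0000 34.0000 21.2500 25.5000]
Wrap final raw readings (mod 100): 34.0000 mod 100 = 34.0000; 34.0000 mod 100 = 34.0000; 21.2500 mod 100 = 21.2500; 25.5000 mod 100 = 25.5000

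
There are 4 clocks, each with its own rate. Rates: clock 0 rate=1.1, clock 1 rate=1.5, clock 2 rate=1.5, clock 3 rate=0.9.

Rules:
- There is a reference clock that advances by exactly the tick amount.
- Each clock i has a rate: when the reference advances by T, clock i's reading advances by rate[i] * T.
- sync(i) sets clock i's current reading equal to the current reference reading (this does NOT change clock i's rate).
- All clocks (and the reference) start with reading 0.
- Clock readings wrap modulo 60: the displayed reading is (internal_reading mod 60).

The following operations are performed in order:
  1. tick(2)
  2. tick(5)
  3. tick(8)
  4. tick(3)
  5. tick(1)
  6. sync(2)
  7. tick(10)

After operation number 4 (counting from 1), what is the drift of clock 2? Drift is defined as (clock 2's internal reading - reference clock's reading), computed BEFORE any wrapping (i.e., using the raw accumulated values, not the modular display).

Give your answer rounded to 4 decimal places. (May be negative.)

Answer: 9.0000

Derivation:
After op 1 tick(2): ref=2.0000 raw=[2.2000 3.0000 3.0000 1.8000]
After op 2 tick(5): ref=7.0000 raw=[7.7000 10.5000 10.5000 6.3000]
After op 3 tick(8): ref=15.0000 raw=[16.5000 22.5000 22.5000 13.5000]
After op 4 tick(3): ref=18.0000 raw=[19.8000 27.0000 27.0000 16.2000]
Drift of clock 2 after op 4: 27.0000 - 18.0000 = 9.0000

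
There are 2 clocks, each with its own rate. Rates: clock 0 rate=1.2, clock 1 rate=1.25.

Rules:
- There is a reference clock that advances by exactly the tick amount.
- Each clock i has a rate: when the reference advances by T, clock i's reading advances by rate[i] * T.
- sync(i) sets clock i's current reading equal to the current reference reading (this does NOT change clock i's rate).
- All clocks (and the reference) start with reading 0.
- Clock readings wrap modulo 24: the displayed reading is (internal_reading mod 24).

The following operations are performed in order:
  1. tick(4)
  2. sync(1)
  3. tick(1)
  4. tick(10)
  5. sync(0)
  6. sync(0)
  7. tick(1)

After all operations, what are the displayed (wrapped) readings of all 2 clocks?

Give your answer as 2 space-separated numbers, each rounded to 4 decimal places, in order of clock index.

Answer: 16.2000 19.0000

Derivation:
After op 1 tick(4): ref=4.0000 raw=[4.8000 5.0000]
After op 2 sync(1): ref=4.0000 raw=[4.8000 4.0000]
After op 3 tick(1): ref=5.0000 raw=[6.0000 5.2500]
After op 4 tick(10): ref=15.0000 raw=[18.0000 17.7500]
After op 5 sync(0): ref=15.0000 raw=[15.0000 17.7500]
After op 6 sync(0): ref=15.0000 raw=[15.0000 17.7500]
After op 7 tick(1): ref=16.0000 raw=[16.2000 19.0000]
Wrap final raw readings (mod 24): 16.2000 mod 24 = 16.2000; 19.0000 mod 24 = 19.0000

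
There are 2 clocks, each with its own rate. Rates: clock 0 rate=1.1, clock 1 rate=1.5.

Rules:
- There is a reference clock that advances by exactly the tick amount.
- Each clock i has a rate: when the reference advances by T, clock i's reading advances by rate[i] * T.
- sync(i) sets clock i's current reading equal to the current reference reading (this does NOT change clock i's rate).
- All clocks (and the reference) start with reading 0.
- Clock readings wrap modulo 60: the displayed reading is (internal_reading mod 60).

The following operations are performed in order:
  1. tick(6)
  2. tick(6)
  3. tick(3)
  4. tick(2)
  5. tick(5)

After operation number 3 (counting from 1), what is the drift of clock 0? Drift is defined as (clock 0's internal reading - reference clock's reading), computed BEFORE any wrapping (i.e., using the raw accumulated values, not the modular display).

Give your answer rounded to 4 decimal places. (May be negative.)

Answer: 1.5000

Derivation:
After op 1 tick(6): ref=6.0000 raw=[6.6000 9.0000]
After op 2 tick(6): ref=12.0000 raw=[13.2000 18.0000]
After op 3 tick(3): ref=15.0000 raw=[16.5000 22.5000]
Drift of clock 0 after op 3: 16.5000 - 15.0000 = 1.5000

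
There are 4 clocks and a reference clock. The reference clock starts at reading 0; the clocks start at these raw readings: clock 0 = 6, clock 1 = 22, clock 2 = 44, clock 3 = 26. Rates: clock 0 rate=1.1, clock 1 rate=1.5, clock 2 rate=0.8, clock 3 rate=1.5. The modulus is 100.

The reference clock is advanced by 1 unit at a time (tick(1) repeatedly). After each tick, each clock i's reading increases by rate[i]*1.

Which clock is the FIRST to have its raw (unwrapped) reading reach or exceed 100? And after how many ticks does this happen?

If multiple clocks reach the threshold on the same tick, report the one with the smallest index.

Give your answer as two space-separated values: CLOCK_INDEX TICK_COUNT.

clock 0: start=6, rate=1.1, needs 100-6 = 94; ticks = ceil(94/1.1) = ceil(85.4545) = 86; reading at tick 86 = 6 + 1.1*86 = 100.6000
clock 1: start=22, rate=1.5, needs 100-22 = 78; ticks = ceil(78/1.5) = ceil(52.0000) = 52; reading at tick 52 = 22 + 1.5*52 = 100.0000
clock 2: start=44, rate=0.8, needs 100-44 = 56; ticks = ceil(56/0.8) = ceil(70.0000) = 70; reading at tick 70 = 44 + 0.8*70 = 100.0000
clock 3: start=26, rate=1.5, needs 100-26 = 74; ticks = ceil(74/1.5) = ceil(49.3333) = 50; reading at tick 50 = 26 + 1.5*50 = 101.0000
Minimum tick count = 50; winners = [3]; smallest index = 3

Answer: 3 50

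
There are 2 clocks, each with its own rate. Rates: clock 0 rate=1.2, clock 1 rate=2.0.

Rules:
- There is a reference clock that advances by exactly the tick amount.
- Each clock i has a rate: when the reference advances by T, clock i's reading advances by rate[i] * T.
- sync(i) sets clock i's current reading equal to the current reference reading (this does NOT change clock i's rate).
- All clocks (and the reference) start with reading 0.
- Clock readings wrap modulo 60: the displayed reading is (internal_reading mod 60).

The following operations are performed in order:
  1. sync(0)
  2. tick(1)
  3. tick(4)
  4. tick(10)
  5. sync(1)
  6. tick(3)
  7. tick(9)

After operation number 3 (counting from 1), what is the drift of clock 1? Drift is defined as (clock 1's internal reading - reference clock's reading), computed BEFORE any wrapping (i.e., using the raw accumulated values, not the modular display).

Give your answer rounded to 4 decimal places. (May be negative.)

After op 1 sync(0): ref=0.0000 raw=[0.0000 0.0000]
After op 2 tick(1): ref=1.0000 raw=[1.2000 2.0000]
After op 3 tick(4): ref=5.0000 raw=[6.0000 10.0000]
Drift of clock 1 after op 3: 10.0000 - 5.0000 = 5.0000

Answer: 5.0000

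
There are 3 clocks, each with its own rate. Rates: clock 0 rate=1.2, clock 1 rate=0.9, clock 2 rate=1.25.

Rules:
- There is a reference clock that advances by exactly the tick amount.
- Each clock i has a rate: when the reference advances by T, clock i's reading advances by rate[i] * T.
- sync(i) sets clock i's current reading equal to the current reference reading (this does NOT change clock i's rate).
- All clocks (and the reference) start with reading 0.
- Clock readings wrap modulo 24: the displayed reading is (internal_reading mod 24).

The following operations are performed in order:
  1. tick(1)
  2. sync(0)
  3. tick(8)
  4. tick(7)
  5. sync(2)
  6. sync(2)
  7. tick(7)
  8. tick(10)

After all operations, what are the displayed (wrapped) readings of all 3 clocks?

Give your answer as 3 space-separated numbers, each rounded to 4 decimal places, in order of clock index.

Answer: 15.4000 5.7000 13.2500

Derivation:
After op 1 tick(1): ref=1.0000 raw=[1.2000 0.9000 1.2500]
After op 2 sync(0): ref=1.0000 raw=[1.0000 0.9000 1.2500]
After op 3 tick(8): ref=9.0000 raw=[10.6000 8.1000 11.2500]
After op 4 tick(7): ref=16.0000 raw=[19.0000 14.4000 20.0000]
After op 5 sync(2): ref=16.0000 raw=[19.0000 14.4000 16.0000]
After op 6 sync(2): ref=16.0000 raw=[19.0000 14.4000 16.0000]
After op 7 tick(7): ref=23.0000 raw=[27.4000 20.7000 24.7500]
After op 8 tick(10): ref=33.0000 raw=[39.4000 29.7000 37.2500]
Wrap final raw readings (mod 24): 39.4000 mod 24 = 15.4000; 29.7000 mod 24 = 5.7000; 37.2500 mod 24 = 13.2500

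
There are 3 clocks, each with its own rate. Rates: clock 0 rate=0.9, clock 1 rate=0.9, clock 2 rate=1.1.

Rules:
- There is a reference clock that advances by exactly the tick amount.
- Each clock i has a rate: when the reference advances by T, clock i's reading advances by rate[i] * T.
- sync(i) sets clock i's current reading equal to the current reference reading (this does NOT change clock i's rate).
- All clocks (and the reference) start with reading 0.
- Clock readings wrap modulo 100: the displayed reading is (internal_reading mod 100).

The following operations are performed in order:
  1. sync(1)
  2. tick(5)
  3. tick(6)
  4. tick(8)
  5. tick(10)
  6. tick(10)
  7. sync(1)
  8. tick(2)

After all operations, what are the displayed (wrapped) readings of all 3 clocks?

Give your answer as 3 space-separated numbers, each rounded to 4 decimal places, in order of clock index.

Answer: 36.9000 40.8000 45.1000

Derivation:
After op 1 sync(1): ref=0.0000 raw=[0.0000 0.0000 0.0000]
After op 2 tick(5): ref=5.0000 raw=[4.5000 4.5000 5.5000]
After op 3 tick(6): ref=11.0000 raw=[9.9000 9.9000 12.1000]
After op 4 tick(8): ref=19.0000 raw=[17.1000 17.1000 20.9000]
After op 5 tick(10): ref=29.0000 raw=[26.1000 26.1000 31.9000]
After op 6 tick(10): ref=39.0000 raw=[35.1000 35.1000 42.9000]
After op 7 sync(1): ref=39.0000 raw=[35.1000 39.0000 42.9000]
After op 8 tick(2): ref=41.0000 raw=[36.9000 40.8000 45.1000]
Wrap final raw readings (mod 100): 36.9000 mod 100 = 36.9000; 40.8000 mod 100 = 40.8000; 45.1000 mod 100 = 45.1000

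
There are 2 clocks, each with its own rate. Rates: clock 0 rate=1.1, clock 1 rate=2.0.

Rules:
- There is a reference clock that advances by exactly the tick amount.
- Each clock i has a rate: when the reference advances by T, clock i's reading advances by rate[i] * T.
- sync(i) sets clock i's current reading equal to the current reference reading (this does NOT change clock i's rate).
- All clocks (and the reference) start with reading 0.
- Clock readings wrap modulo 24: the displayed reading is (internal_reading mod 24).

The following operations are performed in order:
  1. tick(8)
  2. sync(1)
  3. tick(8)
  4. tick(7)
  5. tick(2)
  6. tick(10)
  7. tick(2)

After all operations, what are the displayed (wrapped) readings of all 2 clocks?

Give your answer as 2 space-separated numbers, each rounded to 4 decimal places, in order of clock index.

Answer: 16.7000 18.0000

Derivation:
After op 1 tick(8): ref=8.0000 raw=[8.8000 16.0000]
After op 2 sync(1): ref=8.0000 raw=[8.8000 8.0000]
After op 3 tick(8): ref=16.0000 raw=[17.6000 24.0000]
After op 4 tick(7): ref=23.0000 raw=[25.3000 38.0000]
After op 5 tick(2): ref=25.0000 raw=[27.5000 42.0000]
After op 6 tick(10): ref=35.0000 raw=[38.5000 62.0000]
After op 7 tick(2): ref=37.0000 raw=[40.7000 66.0000]
Wrap final raw readings (mod 24): 40.7000 mod 24 = 16.7000; 66.0000 mod 24 = 18.0000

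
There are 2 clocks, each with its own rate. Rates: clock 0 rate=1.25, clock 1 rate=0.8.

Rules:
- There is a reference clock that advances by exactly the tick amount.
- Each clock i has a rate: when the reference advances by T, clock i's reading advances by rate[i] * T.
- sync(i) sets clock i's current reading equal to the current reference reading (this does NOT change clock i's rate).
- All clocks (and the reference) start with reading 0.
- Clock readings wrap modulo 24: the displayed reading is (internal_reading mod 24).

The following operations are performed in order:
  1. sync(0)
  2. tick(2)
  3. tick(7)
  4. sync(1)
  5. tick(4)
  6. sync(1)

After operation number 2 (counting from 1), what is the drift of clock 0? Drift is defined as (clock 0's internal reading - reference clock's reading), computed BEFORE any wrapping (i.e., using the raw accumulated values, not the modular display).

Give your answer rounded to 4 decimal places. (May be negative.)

After op 1 sync(0): ref=0.0000 raw=[0.0000 0.0000]
After op 2 tick(2): ref=2.0000 raw=[2.5000 1.6000]
Drift of clock 0 after op 2: 2.5000 - 2.0000 = 0.5000

Answer: 0.5000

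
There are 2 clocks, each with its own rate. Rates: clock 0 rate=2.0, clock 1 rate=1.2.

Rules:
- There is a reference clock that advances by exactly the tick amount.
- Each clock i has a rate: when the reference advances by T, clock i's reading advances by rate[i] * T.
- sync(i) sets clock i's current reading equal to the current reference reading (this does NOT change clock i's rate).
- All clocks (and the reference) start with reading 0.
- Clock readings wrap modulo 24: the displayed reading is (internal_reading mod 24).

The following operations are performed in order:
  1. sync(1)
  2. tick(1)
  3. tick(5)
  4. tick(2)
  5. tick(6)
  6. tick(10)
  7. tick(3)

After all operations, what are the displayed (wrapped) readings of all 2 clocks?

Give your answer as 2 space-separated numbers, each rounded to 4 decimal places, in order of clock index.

Answer: 6.0000 8.4000

Derivation:
After op 1 sync(1): ref=0.0000 raw=[0.0000 0.0000]
After op 2 tick(1): ref=1.0000 raw=[2.0000 1.2000]
After op 3 tick(5): ref=6.0000 raw=[12.0000 7.2000]
After op 4 tick(2): ref=8.0000 raw=[16.0000 9.6000]
After op 5 tick(6): ref=14.0000 raw=[28.0000 16.8000]
After op 6 tick(10): ref=24.0000 raw=[48.0000 28.8000]
After op 7 tick(3): ref=27.0000 raw=[54.0000 32.4000]
Wrap final raw readings (mod 24): 54.0000 mod 24 = 6.0000; 32.4000 mod 24 = 8.4000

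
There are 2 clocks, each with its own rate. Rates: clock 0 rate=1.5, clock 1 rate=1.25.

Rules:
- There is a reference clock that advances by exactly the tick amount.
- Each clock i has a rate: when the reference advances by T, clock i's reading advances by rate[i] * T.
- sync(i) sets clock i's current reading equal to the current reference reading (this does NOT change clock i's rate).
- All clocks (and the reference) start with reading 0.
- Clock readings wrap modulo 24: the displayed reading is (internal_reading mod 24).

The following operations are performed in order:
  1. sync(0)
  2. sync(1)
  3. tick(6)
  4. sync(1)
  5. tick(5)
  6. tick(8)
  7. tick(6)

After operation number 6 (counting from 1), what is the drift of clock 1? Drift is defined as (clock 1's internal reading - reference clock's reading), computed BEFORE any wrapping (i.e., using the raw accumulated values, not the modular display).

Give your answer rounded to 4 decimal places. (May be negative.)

After op 1 sync(0): ref=0.0000 raw=[0.0000 0.0000]
After op 2 sync(1): ref=0.0000 raw=[0.0000 0.0000]
After op 3 tick(6): ref=6.0000 raw=[9.0000 7.5000]
After op 4 sync(1): ref=6.0000 raw=[9.0000 6.0000]
After op 5 tick(5): ref=11.0000 raw=[16.5000 12.2500]
After op 6 tick(8): ref=19.0000 raw=[28.5000 22.2500]
Drift of clock 1 after op 6: 22.2500 - 19.0000 = 3.2500

Answer: 3.2500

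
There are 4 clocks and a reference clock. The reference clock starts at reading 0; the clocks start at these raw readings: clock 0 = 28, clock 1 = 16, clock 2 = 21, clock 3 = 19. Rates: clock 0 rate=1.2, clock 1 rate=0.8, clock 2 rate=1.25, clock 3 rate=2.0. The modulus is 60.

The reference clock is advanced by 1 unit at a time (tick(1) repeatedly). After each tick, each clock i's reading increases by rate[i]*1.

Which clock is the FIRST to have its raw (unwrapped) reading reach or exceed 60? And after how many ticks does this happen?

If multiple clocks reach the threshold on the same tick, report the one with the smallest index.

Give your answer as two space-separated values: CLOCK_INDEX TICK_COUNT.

Answer: 3 21

Derivation:
clock 0: start=28, rate=1.2, needs 60-28 = 32; ticks = ceil(32/1.2) = ceil(26.6667) = 27; reading at tick 27 = 28 + 1.2*27 = 60.4000
clock 1: start=16, rate=0.8, needs 60-16 = 44; ticks = ceil(44/0.8) = ceil(55.0000) = 55; reading at tick 55 = 16 + 0.8*55 = 60.0000
clock 2: start=21, rate=1.25, needs 60-21 = 39; ticks = ceil(39/1.25) = ceil(31.2000) = 32; reading at tick 32 = 21 + 1.25*32 = 61.0000
clock 3: start=19, rate=2.0, needs 60-19 = 41; ticks = ceil(41/2.0) = ceil(20.5000) = 21; reading at tick 21 = 19 + 2.0*21 = 61.0000
Minimum tick count = 21; winners = [3]; smallest index = 3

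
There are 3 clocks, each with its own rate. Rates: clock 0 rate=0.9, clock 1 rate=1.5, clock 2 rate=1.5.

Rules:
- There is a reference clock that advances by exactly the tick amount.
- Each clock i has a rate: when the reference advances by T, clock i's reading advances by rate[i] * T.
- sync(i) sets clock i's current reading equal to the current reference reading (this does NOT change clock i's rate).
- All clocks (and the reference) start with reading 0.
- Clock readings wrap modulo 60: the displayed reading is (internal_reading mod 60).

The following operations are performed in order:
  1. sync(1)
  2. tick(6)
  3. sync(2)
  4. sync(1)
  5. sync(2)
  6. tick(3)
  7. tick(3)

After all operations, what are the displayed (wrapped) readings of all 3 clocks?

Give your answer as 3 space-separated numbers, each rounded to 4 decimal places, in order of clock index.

Answer: 10.8000 15.0000 15.0000

Derivation:
After op 1 sync(1): ref=0.0000 raw=[0.0000 0.0000 0.0000]
After op 2 tick(6): ref=6.0000 raw=[5.4000 9.0000 9.0000]
After op 3 sync(2): ref=6.0000 raw=[5.4000 9.0000 6.0000]
After op 4 sync(1): ref=6.0000 raw=[5.4000 6.0000 6.0000]
After op 5 sync(2): ref=6.0000 raw=[5.4000 6.0000 6.0000]
After op 6 tick(3): ref=9.0000 raw=[8.1000 10.5000 10.5000]
After op 7 tick(3): ref=12.0000 raw=[10.8000 15.0000 15.0000]
Wrap final raw readings (mod 60): 10.8000 mod 60 = 10.8000; 15.0000 mod 60 = 15.0000; 15.0000 mod 60 = 15.0000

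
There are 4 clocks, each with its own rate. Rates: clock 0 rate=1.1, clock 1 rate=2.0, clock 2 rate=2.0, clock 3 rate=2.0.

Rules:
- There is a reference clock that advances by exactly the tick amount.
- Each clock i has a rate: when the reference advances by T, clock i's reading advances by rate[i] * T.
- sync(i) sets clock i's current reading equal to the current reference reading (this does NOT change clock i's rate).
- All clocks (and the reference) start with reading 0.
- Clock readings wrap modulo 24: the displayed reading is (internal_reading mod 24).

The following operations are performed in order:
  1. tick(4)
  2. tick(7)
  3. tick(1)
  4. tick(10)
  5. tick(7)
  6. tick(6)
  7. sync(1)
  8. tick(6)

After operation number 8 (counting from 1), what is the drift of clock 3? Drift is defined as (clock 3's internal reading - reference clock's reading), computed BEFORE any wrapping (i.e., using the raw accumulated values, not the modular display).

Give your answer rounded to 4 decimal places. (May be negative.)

Answer: 41.0000

Derivation:
After op 1 tick(4): ref=4.0000 raw=[4.4000 8.0000 8.0000 8.0000]
After op 2 tick(7): ref=11.0000 raw=[12.1000 22.0000 22.0000 22.0000]
After op 3 tick(1): ref=12.0000 raw=[13.2000 24.0000 24.0000 24.0000]
After op 4 tick(10): ref=22.0000 raw=[24.2000 44.0000 44.0000 44.0000]
After op 5 tick(7): ref=29.0000 raw=[31.9000 58.0000 58.0000 58.0000]
After op 6 tick(6): ref=35.0000 raw=[38.5000 70.0000 70.0000 70.0000]
After op 7 sync(1): ref=35.0000 raw=[38.5000 35.0000 70.0000 70.0000]
After op 8 tick(6): ref=41.0000 raw=[45.1000 47.0000 82.0000 82.0000]
Drift of clock 3 after op 8: 82.0000 - 41.0000 = 41.0000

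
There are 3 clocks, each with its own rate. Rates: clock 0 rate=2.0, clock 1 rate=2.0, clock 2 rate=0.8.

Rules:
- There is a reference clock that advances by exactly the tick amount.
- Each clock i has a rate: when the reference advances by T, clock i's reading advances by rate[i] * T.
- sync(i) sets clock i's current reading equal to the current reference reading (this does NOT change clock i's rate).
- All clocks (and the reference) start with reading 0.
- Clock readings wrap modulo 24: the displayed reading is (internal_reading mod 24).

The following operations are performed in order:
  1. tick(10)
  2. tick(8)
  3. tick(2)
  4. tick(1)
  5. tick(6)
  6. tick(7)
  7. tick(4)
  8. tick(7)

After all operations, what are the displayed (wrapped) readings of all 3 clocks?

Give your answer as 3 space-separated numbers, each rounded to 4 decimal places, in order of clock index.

Answer: 18.0000 18.0000 12.0000

Derivation:
After op 1 tick(10): ref=10.0000 raw=[20.0000 20.0000 8.0000]
After op 2 tick(8): ref=18.0000 raw=[36.0000 36.0000 14.4000]
After op 3 tick(2): ref=20.0000 raw=[40.0000 40.0000 16.0000]
After op 4 tick(1): ref=21.0000 raw=[42.0000 42.0000 16.8000]
After op 5 tick(6): ref=27.0000 raw=[54.0000 54.0000 21.6000]
After op 6 tick(7): ref=34.0000 raw=[68.0000 68.0000 27.2000]
After op 7 tick(4): ref=38.0000 raw=[76.0000 76.0000 30.4000]
After op 8 tick(7): ref=45.0000 raw=[90.0000 90.0000 36.0000]
Wrap final raw readings (mod 24): 90.0000 mod 24 = 18.0000; 90.0000 mod 24 = 18.0000; 36.0000 mod 24 = 12.0000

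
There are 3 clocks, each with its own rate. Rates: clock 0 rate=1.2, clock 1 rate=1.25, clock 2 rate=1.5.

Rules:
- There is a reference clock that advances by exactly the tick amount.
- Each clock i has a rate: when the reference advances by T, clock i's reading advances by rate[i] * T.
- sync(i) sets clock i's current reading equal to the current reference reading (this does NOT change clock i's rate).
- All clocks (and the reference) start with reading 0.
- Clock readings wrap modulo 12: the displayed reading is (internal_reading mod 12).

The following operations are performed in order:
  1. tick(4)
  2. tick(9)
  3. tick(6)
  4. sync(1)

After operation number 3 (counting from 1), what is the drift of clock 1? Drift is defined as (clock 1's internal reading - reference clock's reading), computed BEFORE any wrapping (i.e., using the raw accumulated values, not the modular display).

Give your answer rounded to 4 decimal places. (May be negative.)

After op 1 tick(4): ref=4.0000 raw=[4.8000 5.0000 6.0000]
After op 2 tick(9): ref=13.0000 raw=[15.6000 16.2500 19.5000]
After op 3 tick(6): ref=19.0000 raw=[22.8000 23.7500 28.5000]
Drift of clock 1 after op 3: 23.7500 - 19.0000 = 4.7500

Answer: 4.7500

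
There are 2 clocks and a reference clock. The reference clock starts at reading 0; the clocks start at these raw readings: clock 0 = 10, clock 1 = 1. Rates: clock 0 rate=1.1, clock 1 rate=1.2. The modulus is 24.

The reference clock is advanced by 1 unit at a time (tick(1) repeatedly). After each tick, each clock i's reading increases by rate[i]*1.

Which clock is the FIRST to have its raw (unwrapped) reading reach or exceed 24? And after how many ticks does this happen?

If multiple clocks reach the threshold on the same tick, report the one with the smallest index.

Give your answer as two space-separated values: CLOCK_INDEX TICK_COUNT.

clock 0: start=10, rate=1.1, needs 24-10 = 14; ticks = ceil(14/1.1) = ceil(12.7273) = 13; reading at tick 13 = 10 + 1.1*13 = 24.3000
clock 1: start=1, rate=1.2, needs 24-1 = 23; ticks = ceil(23/1.2) = ceil(19.1667) = 20; reading at tick 20 = 1 + 1.2*20 = 25.0000
Minimum tick count = 13; winners = [0]; smallest index = 0

Answer: 0 13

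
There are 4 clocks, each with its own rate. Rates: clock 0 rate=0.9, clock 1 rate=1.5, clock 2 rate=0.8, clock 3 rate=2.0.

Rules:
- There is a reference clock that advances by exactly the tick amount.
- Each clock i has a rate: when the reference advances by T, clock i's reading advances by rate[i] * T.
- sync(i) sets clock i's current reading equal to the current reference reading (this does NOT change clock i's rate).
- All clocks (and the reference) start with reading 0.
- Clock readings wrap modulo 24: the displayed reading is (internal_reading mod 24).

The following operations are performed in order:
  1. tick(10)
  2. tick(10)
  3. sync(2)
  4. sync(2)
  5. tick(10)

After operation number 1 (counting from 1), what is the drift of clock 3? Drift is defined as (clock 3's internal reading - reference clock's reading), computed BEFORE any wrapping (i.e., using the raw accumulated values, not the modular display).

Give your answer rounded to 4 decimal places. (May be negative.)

Answer: 10.0000

Derivation:
After op 1 tick(10): ref=10.0000 raw=[9.0000 15.0000 8.0000 20.0000]
Drift of clock 3 after op 1: 20.0000 - 10.0000 = 10.0000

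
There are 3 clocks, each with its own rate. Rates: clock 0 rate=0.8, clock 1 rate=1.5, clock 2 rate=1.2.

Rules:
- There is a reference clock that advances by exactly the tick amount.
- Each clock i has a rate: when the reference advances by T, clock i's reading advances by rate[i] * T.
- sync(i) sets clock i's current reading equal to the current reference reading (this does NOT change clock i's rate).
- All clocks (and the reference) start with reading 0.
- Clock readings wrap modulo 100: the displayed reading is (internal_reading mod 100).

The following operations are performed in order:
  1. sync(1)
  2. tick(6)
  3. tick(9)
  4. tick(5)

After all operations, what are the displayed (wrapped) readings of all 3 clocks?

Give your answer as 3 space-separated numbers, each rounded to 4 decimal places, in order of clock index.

After op 1 sync(1): ref=0.0000 raw=[0.0000 0.0000 0.0000]
After op 2 tick(6): ref=6.0000 raw=[4.8000 9.0000 7.2000]
After op 3 tick(9): ref=15.0000 raw=[12.0000 22.5000 18.0000]
After op 4 tick(5): ref=20.0000 raw=[16.0000 30.0000 24.0000]
Wrap final raw readings (mod 100): 16.0000 mod 100 = 16.0000; 30.0000 mod 100 = 30.0000; 24.0000 mod 100 = 24.0000

Answer: 16.0000 30.0000 24.0000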